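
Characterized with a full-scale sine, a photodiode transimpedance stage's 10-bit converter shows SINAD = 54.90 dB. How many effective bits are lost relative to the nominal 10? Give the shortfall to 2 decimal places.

ENOB = (SINAD − 1.76)/6.02 = (54.90 − 1.76)/6.02 = 8.8272 bits.
10 − 8.8272 = 1.17 bits below nominal.

1.17 bits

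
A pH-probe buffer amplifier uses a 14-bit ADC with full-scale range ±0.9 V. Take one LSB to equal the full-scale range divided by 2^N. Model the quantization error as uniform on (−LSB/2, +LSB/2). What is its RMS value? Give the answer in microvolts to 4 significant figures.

31.71 µV

Full-scale range = 0.9 V − (-0.9 V) = 1.8 V.
Step size = 1.8/16384 V = 109.863 µV.
σ_q = LSB/√12 = 109.863 µV/3.4641 = 31.71 µV.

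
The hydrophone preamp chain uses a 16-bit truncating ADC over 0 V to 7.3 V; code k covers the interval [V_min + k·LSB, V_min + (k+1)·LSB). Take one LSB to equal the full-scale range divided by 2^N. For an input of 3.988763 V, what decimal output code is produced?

35809

V_FS = 7.3 V. LSB = 7.3 V / 2^16 ≈ 111.4 µV.
(V_in − V_min) × 2^16/range = (3.988763 − (0)) × 65536/7.3 = 35809.256.
Floor → code = 35809.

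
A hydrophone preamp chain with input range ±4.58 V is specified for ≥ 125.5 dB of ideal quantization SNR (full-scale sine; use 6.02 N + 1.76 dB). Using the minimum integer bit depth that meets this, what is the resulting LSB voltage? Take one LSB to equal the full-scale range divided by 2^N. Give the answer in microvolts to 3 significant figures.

4.37 µV

Span: 4.58 V − (-4.58 V) = 9.16 V.
Solving 6.02 N ≥ 125.5 − 1.76: N ≥ 20.555. Round up → N = 21.
One LSB is 9.16 V / 2097152 = 4.37 µV.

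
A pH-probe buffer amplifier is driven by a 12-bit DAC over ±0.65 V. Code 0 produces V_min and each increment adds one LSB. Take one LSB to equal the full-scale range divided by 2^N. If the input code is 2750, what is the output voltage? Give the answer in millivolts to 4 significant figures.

Span: 0.65 V − (-0.65 V) = 1.3 V. LSB = 1.3 V / 2^12.
V_out = V_min + code × LSB = -0.65 V + 2750 × 1.3 V / 4096
      = -0.65 V + 0.872803 V = 0.222803 V.

222.8 mV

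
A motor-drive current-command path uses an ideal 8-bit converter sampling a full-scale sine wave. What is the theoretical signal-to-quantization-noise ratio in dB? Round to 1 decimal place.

SNR = 6.02·8 + 1.76 = 49.92 dB.

49.9 dB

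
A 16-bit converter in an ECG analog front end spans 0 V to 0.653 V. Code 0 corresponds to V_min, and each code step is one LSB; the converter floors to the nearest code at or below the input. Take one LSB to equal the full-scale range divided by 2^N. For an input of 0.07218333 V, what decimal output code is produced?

V_FS = 0.653 V. LSB = 0.653 V / 2^16 ≈ 9.964 µV.
code = ⌊(V_in − V_min)/LSB⌋ = ⌊(V_in − V_min) × 2^16 / range⌋
     = ⌊(0.07218333 − (0)) × 65536 / 0.653⌋ = ⌊0.07218333 × 65536/0.653⌋
     = ⌊7244.421⌋ = 7244.

7244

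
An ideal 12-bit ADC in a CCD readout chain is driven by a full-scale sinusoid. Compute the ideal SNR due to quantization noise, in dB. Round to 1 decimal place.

6.02(12) + 1.76 = 72.24 + 1.76 = 74.00 dB.

74.0 dB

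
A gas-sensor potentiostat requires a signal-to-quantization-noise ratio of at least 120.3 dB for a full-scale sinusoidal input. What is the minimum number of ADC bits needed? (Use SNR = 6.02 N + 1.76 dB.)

Solving 6.02 N ≥ 120.3 − 1.76: N ≥ 19.691. Round up → N = 20.

20 bits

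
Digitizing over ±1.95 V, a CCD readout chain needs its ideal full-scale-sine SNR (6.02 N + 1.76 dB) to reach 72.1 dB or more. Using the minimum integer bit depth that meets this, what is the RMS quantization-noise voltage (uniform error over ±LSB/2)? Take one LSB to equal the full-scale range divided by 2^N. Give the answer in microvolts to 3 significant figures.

275 µV

The full-scale span is 1.95 − (-1.95) = 3.9 V.
N ≥ (72.1 − 1.76)/6.02 = 11.684 → N_min = 12.
One LSB is 3.9 V / 4096 = 0.95215 mV.
RMS noise = LSB/√12 = 275 µV.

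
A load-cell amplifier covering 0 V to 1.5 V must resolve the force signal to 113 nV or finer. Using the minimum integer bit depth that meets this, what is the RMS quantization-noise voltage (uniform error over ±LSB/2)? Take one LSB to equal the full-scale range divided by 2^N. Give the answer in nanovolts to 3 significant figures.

Full-scale range = 1.5 V.
Levels needed ≥ 1.5/113 nV = 1.327e7. 2^24 = 16777216 suffices, so N_min = 24.
LSB = 1.5 V ÷ 2^24 = 1.5/16777216 V = 89.407 nV.
RMS noise = LSB/√12 = 25.8 nV.

25.8 nV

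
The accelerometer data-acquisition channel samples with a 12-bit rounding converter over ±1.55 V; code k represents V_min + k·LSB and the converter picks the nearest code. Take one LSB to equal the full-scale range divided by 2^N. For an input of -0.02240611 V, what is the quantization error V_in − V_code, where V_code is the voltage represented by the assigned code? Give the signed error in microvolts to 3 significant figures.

The full-scale span is 1.55 − (-1.55) = 3.1 V. LSB = 3.1 V / 2^12 ≈ 0.7568 mV.
(V_in − V_min)/LSB = (-0.02240611 − (-1.55)) × 4096/3.1 = 2018.3950 → nearest code k = 2018.
V_code = -1.55 + (2018/4096) × 3.1 = -0.02270507813 V.
Error = V_in − V_code = -0.02240611 − (-0.02270507813) = +299 µV.

+299 µV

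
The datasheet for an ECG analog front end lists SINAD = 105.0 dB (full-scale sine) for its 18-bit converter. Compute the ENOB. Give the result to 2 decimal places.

17.15 bits

(105.0 − 1.76) / 6.02 = 103.24/6.02 = 17.1495 effective bits.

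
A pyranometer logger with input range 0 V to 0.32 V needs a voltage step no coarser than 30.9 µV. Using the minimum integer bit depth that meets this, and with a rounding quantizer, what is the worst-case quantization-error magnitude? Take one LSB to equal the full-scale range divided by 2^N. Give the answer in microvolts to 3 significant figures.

9.77 µV

Full-scale range = 0.32 V.
Required number of levels: 0.32/30.9 µV = 10356; smallest N with 2^N ≥ that is 14.
LSB = 0.32 V / 2^14 = 19.531 µV.
|e|_max = LSB/2 = 9.77 µV.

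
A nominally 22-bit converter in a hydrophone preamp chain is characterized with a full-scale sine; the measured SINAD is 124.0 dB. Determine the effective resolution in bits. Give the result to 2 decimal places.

20.31 bits

ENOB = (124.0 − 1.76)/6.02 = 20.3056 bits.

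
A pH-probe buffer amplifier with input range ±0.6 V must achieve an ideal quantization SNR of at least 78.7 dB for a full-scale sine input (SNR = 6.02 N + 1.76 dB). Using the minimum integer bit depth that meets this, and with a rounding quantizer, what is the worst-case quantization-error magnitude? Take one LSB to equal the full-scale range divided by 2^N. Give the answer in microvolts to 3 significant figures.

Span: 0.6 V − (-0.6 V) = 1.2 V.
N ≥ (78.7 − 1.76)/6.02 = 12.781 → N_min = 13.
LSB = 1.2 V / 2^13 = 146.48 µV.
|e|_max = LSB/2 = 73.2 µV.

73.2 µV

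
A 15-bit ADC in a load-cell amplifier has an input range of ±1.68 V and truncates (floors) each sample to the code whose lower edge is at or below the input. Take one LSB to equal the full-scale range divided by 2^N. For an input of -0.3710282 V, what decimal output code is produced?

The full-scale span is 1.68 − (-1.68) = 3.36 V. LSB = 3.36 V / 2^15 ≈ 102.5 µV.
(V_in − V_min) × 2^15/range = (-0.3710282 − (-1.68)) × 32768/3.36 = 12765.592.
Floor → code = 12765.

12765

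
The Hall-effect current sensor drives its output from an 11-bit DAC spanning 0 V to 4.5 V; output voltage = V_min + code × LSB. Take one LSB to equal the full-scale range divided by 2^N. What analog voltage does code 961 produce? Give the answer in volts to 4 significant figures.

2.112 V

Span = 4.5 V. LSB = 4.5 V / 2^11.
Output = V_min + (961/2048) × range = 0 + 0.469238 × 4.5 V
      = 0 + 2.11157 = 2.11157 V.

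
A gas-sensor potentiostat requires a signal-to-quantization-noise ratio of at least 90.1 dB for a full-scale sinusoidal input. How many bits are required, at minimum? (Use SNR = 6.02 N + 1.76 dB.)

N ≥ (90.1 − 1.76)/6.02 = 14.674 → N_min = 15.

15 bits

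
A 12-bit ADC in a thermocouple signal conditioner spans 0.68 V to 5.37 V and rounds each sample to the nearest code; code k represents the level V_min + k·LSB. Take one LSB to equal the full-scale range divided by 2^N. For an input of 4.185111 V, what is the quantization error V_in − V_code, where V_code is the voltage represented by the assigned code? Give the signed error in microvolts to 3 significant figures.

+206 µV

Full-scale range = 5.37 V − (0.68 V) = 4.69 V. LSB = 4.69 V / 2^12 ≈ 1.145 mV.
(V_in − V_min)/LSB = (4.185111 − (0.68)) × 4096/4.69 = 3061.1801 → nearest code k = 3061.
Reconstructed level: 0.68 + 3061 × 4.69/4096 V = 4.184904785 V.
Error = V_in − V_code = 4.185111 − (4.184904785) = +206 µV.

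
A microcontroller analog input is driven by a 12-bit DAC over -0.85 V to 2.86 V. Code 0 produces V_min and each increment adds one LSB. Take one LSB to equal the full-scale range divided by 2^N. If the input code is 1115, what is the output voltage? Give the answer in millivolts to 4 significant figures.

159.9 mV

Full-scale range = 2.86 V − (-0.85 V) = 3.71 V. LSB = 3.71 V / 2^12.
Output = V_min + (1115/4096) × range = -0.85 + 0.272217 × 3.71 V
      = -0.85 V + 1.00992 V = 0.159924 V.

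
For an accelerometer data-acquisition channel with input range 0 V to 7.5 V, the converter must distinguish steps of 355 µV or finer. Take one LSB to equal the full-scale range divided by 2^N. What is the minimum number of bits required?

15 bits

V_FS = 7.5 V.
Required number of levels: 7.5/355 µV = 21127; smallest N with 2^N ≥ that is 15.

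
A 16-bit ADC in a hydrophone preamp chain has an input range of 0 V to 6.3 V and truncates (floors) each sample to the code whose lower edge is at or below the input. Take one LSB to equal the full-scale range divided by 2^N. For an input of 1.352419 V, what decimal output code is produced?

14068

Full-scale range = 6.3 V. LSB = 6.3 V / 2^16 ≈ 96.13 µV.
(V_in − V_min) × 2^16/range = (1.352419 − (0)) × 65536/6.3 = 14068.592.
Floor → code = 14068.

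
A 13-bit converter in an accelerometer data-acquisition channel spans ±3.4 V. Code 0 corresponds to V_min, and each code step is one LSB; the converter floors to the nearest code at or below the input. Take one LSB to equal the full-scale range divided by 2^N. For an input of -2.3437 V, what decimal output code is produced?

1272

The full-scale span is 3.4 − (-3.4) = 6.8 V. LSB = 6.8 V / 2^13 ≈ 0.8301 mV.
V_in − V_min = -2.3437 − (-3.4) = 1.0563 V.
Divide by LSB: 1.0563 × 8192/6.8 = 1272.5308.
Truncating gives code 1272.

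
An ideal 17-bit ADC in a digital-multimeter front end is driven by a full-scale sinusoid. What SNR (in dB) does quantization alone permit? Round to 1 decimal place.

Ideal quantization SNR: 6.02 × 17 + 1.76 dB = 104.1 dB.

104.1 dB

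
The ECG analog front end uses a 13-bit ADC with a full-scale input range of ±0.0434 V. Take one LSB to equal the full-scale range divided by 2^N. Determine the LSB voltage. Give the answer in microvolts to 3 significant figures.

The full-scale span is 0.0434 − (-0.0434) = 0.0868 V.
There are 2^13 = 8192 steps.
One LSB is 0.0868 V / 8192 = 10.6 µV.

10.6 µV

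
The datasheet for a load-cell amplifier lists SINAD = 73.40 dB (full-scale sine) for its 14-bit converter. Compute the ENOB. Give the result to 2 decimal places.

(73.40 − 1.76) / 6.02 = 71.64/6.02 = 11.9003 effective bits.

11.90 bits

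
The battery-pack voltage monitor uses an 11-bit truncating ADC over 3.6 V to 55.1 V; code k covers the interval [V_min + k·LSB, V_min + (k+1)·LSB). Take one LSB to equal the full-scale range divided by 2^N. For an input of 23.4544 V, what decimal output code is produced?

789

Full-scale range = 55.1 V − (3.6 V) = 51.5 V. LSB = 51.5 V / 2^11 ≈ 25.15 mV.
(V_in − V_min) × 2^11/range = (23.4544 − (3.6)) × 2048/51.5 = 789.550.
Floor → code = 789.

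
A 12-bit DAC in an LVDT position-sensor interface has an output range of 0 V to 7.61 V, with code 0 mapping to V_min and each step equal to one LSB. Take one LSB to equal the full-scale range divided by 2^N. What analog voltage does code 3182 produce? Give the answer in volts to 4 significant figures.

5.912 V

Span = 7.61 V. LSB = 7.61 V / 2^12.
Output = V_min + (3182/4096) × range = 0 + 0.776855 × 7.61 V
      = 0 + 5.91187 = 5.91187 V.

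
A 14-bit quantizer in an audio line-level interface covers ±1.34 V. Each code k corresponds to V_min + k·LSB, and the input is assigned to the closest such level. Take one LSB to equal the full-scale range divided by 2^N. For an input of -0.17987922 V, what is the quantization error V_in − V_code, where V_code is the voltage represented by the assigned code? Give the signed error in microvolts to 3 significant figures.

The full-scale span is 1.34 − (-1.34) = 2.68 V. LSB = 2.68 V / 2^14 ≈ 163.6 µV.
Position in LSBs: (-0.17987922 − (-1.34)) × 16384/2.68 = 7092.3205; rounding gives k = 7092.
V_code = -1.34 + (7092/16384) × 2.68 = -0.17993164063 V.
V_in − V_code = -0.17987922 − (-0.17993164063) = +52.4 µV.

+52.4 µV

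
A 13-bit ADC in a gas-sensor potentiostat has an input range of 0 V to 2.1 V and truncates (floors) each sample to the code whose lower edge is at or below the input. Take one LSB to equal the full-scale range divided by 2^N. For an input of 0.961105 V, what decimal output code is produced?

3749

Span = 2.1 V. LSB = 2.1 V / 2^13 ≈ 256.3 µV.
V_in − V_min = 0.961105 − (0) = 0.961105 V.
Divide by LSB: 0.961105 × 8192/2.1 = 3749.2248.
Truncating gives code 3749.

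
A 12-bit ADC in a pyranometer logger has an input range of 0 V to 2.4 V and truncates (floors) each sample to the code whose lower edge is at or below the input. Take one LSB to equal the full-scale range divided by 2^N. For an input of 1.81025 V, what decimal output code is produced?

Span = 2.4 V. LSB = 2.4 V / 2^12 ≈ 0.5859 mV.
code = ⌊(V_in − V_min)/LSB⌋ = ⌊(V_in − V_min) × 2^12 / range⌋
     = ⌊(1.81025 − (0)) × 4096 / 2.4⌋ = ⌊1.81025 × 4096/2.4⌋
     = ⌊3089.493⌋ = 3089.

3089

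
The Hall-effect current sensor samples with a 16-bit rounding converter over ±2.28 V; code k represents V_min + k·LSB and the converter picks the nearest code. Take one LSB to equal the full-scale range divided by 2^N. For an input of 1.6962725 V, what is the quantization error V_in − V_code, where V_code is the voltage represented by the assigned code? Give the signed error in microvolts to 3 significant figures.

The full-scale span is 2.28 − (-2.28) = 4.56 V. LSB = 4.56 V / 2^16 ≈ 69.58 µV.
(V_in − V_min)/LSB = (1.6962725 − (-2.28)) × 65536/4.56 = 57146.7093 → nearest code k = 57147.
Reconstructed level: -2.28 + 57147 × 4.56/65536 V = 1.6962927246 V.
Error = V_in − V_code = 1.6962725 − (1.6962927246) = −20.2 µV.

−20.2 µV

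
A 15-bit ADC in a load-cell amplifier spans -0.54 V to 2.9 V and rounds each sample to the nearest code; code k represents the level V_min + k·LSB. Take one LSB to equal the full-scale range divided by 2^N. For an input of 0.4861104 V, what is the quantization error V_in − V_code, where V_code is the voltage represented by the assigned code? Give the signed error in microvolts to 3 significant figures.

+31.3 µV

Span: 2.9 V − (-0.54 V) = 3.44 V. LSB = 3.44 V / 2^15 ≈ 105.0 µV.
(V_in − V_min)/LSB = (0.4861104 − (-0.54)) × 32768/3.44 = 9774.2981 → nearest code k = 9774.
V_code = V_min + k × range/2^15 = -0.54 + 9774 × 3.44/32768 = 0.48607910156 V.
V_in − V_code = 0.4861104 − (0.48607910156) = +31.3 µV.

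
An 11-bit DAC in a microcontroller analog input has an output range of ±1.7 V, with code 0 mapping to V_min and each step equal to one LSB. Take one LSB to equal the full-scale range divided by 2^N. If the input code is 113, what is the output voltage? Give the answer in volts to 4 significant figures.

-1.512 V

Full-scale range = 1.7 V − (-1.7 V) = 3.4 V. LSB = 3.4 V / 2^11.
V_out = V_min + code × LSB = -1.7 V + 113 × 3.4 V / 2048
      = -1.7 V + 0.187598 V = -1.51240 V.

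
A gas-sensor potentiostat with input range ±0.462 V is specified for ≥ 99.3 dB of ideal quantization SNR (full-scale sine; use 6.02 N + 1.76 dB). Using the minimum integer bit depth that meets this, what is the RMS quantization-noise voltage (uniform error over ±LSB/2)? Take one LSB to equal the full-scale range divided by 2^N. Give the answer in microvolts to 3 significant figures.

2.04 µV

Span: 0.462 V − (-0.462 V) = 0.924 V.
6.02 N + 1.76 ≥ 99.3 gives N ≥ 16.203, so the minimum integer is 17.
One LSB is 0.924 V / 131072 = 7.0496 µV.
RMS noise = LSB/√12 = 2.04 µV.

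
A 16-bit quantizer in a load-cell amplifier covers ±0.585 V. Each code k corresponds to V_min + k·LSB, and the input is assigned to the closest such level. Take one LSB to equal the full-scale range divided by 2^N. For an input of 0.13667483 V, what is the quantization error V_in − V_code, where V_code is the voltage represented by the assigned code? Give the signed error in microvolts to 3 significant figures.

−6.08 µV

Span: 0.585 V − (-0.585 V) = 1.17 V. LSB = 1.17 V / 2^16 ≈ 17.85 µV.
Position in LSBs: (0.13667483 − (-0.585)) × 65536/1.17 = 40423.6595; rounding gives k = 40424.
V_code = -0.585 + (40424/65536) × 1.17 = 0.13668090820 V.
V_in − V_code = 0.13667483 − (0.13668090820) = −6.08 µV.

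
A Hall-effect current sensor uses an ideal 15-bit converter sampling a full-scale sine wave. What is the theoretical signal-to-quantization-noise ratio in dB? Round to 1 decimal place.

92.1 dB

SNR = 6.02·15 + 1.76 = 92.06 dB.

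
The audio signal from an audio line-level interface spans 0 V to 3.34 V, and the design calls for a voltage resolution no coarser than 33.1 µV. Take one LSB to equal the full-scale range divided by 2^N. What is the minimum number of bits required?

Range is 3.34 V.
Required number of levels: 3.34/33.1 µV = 100910; smallest N with 2^N ≥ that is 17.

17 bits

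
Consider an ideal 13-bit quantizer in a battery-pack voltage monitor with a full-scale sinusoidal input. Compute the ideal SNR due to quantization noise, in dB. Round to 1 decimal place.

Ideal quantization SNR: 6.02 × 13 + 1.76 dB = 80.0 dB.

80.0 dB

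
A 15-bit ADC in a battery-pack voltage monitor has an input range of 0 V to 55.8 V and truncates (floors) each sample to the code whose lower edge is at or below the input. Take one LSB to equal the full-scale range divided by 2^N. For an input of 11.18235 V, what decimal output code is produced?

Full-scale range = 55.8 V. LSB = 55.8 V / 2^15 ≈ 1.703 mV.
code = ⌊(V_in − V_min)/LSB⌋ = ⌊(V_in − V_min) × 2^15 / range⌋
     = ⌊(11.18235 − (0)) × 32768 / 55.8⌋ = ⌊11.18235 × 32768/55.8⌋
     = ⌊6566.725⌋ = 6566.

6566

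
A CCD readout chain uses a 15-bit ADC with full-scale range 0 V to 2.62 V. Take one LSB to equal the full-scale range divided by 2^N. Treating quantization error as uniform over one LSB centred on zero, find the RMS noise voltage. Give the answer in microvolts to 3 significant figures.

Range is 2.62 V.
Step size = 2.62/32768 V = 79.956 µV.
For a uniform distribution on [−LSB/2, +LSB/2], V_rms = LSB/√12 = 79.956 µV/3.4641 = 23.1 µV.

23.1 µV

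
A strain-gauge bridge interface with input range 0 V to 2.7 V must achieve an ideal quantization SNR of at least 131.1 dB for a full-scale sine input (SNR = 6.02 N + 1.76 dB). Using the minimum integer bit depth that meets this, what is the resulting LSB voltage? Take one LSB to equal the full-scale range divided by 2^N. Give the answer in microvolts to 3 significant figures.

Full-scale range = 2.7 V.
Required N = ⌈(131.1 − 1.76)/6.02⌉ = ⌈21.485⌉ = 22.
Step size = 2.7/4194304 V = 0.644 µV.

0.644 µV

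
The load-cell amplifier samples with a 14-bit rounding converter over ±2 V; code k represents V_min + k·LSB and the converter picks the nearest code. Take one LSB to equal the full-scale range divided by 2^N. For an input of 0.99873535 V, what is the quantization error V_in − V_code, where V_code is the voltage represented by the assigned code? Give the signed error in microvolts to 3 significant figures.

−43.9 µV

Span: 2 V − (-2 V) = 4 V. LSB = 4 V / 2^14 ≈ 244.1 µV.
(0.99873535 − (-2)) / LSB = 2.99873535 × 16384/4 = 12282.8200. Nearest integer: k = 12283.
V_code = -2 + (12283/16384) × 4 = 0.99877929688 V.
Error = V_in − V_code = 0.99873535 − (0.99877929688) = −43.9 µV.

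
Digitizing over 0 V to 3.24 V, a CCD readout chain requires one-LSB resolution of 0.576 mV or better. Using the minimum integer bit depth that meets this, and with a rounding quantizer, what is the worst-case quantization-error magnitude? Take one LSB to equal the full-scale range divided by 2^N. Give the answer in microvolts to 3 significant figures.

V_FS = 3.24 V.
Required number of levels: 3.24/0.576 mV = 5625.0; smallest N with 2^N ≥ that is 13.
LSB = 3.24 V / 2^13 = 395.51 µV.
Max error for round-to-nearest is LSB/2 = 198 µV.

198 µV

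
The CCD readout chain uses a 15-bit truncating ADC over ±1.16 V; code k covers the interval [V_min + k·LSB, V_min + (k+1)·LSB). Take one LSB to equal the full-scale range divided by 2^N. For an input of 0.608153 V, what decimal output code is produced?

24973

Span: 1.16 V − (-1.16 V) = 2.32 V. LSB = 2.32 V / 2^15 ≈ 70.80 µV.
(V_in − V_min) × 2^15/range = (0.608153 − (-1.16)) × 32768/2.32 = 24973.637.
Floor → code = 24973.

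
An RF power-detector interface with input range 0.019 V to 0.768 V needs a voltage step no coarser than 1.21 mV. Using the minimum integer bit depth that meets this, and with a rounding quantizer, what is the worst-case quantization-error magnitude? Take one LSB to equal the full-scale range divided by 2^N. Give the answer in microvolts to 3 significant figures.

Range = 0.768 − (0.019) = 0.749 V.
Need 2^N ≥ 0.749 V / 1.21 mV = 619.0 → N_min = 10.
One LSB is 0.749 V / 1024 = 0.73145 mV.
|e|_max = LSB/2 = 366 µV.

366 µV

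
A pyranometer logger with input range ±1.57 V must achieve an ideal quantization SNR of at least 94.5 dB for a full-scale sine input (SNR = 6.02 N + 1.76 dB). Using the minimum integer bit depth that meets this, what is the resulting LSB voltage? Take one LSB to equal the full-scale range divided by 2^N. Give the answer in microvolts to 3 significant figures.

Full-scale range = 1.57 V − (-1.57 V) = 3.14 V.
Required N = ⌈(94.5 − 1.76)/6.02⌉ = ⌈15.405⌉ = 16.
LSB = 3.14 V / 2^16 = 47.9 µV.

47.9 µV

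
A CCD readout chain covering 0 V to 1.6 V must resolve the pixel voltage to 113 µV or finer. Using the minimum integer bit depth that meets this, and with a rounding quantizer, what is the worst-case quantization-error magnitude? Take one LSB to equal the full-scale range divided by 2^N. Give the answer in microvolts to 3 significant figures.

48.8 µV

Range is 1.6 V.
Levels needed ≥ 1.6/113 µV = 14160. 2^14 = 16384 suffices, so N_min = 14.
LSB = 1.6 V / 2^14 = 97.656 µV.
Max error for round-to-nearest is LSB/2 = 48.8 µV.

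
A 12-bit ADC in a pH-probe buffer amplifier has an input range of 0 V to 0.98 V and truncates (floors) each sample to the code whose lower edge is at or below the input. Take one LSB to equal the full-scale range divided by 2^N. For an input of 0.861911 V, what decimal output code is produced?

V_FS = 0.98 V. LSB = 0.98 V / 2^12 ≈ 239.3 µV.
V_in − V_min = 0.861911 − (0) = 0.861911 V.
Divide by LSB: 0.861911 × 4096/0.98 = 3602.4362.
Truncating gives code 3602.

3602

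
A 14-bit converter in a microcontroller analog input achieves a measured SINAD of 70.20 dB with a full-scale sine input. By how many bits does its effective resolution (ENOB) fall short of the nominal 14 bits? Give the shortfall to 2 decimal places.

2.63 bits

Effective bits = (70.20 − 1.76)/6.02 = 11.3688.
Lost resolution: 14 − 11.3688 = 2.6312 bits.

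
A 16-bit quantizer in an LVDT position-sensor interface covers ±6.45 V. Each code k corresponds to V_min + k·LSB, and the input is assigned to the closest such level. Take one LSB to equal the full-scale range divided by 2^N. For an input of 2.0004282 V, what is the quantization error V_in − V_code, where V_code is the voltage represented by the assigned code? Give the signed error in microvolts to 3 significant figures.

−40.2 µV

Range = 6.45 − (-6.45) = 12.9 V. LSB = 12.9 V / 2^16 ≈ 196.8 µV.
Position in LSBs: (2.0004282 − (-6.45)) × 65536/12.9 = 42930.7955; rounding gives k = 42931.
V_code = -6.45 + (42931/65536) × 12.9 = 2.0004684448 V.
Error = V_in − V_code = 2.0004282 − (2.0004684448) = −40.2 µV.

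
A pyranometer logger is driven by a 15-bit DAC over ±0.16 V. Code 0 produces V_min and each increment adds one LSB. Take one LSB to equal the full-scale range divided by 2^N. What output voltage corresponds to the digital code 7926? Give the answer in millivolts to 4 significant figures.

-82.60 mV

Range = 0.16 − (-0.16) = 0.32 V. LSB = 0.32 V / 2^15.
V_out = -0.16 + 7926 × (0.32/32768) V
      = -0.16 V + 0.0774023 V = -0.0825977 V.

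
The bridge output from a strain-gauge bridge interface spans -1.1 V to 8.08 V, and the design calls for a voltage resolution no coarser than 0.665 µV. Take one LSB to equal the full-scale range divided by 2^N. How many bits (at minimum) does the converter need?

The full-scale span is 8.08 − (-1.1) = 9.18 V.
Levels needed ≥ 9.18/0.665 µV = 1.380e7. 2^24 = 16777216 suffices, so N_min = 24.

24 bits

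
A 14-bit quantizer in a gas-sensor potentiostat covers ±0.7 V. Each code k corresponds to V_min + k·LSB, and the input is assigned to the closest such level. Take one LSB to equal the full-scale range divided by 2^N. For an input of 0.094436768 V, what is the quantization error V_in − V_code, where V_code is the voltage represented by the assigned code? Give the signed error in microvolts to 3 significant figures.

Range = 0.7 − (-0.7) = 1.4 V. LSB = 1.4 V / 2^14 ≈ 85.45 µV.
(V_in − V_min)/LSB = (0.094436768 − (-0.7)) × 16384/1.4 = 9297.1800 → nearest code k = 9297.
V_code = V_min + k × range/2^14 = -0.7 + 9297 × 1.4/16384 = 0.094421386719 V.
V_in − V_code = 0.094436768 − (0.094421386719) = +15.4 µV.

+15.4 µV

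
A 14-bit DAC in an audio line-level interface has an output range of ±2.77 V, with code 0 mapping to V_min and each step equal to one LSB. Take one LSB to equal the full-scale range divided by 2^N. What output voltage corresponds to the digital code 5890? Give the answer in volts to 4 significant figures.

Full-scale range = 2.77 V − (-2.77 V) = 5.54 V. LSB = 5.54 V / 2^14.
V_out = -2.77 + 5890 × (5.54/16384) V
      = -2.77 + 1.99161 = -0.778386 V.

-0.7784 V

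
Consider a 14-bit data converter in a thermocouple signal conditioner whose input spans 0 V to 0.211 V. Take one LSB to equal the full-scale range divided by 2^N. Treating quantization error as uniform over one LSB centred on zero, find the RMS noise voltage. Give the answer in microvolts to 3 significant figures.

Span = 0.211 V.
One LSB is 0.211 V / 16384 = 12.878 µV.
For a uniform distribution on [−LSB/2, +LSB/2], V_rms = LSB/√12 = 12.878 µV/3.4641 = 3.72 µV.

3.72 µV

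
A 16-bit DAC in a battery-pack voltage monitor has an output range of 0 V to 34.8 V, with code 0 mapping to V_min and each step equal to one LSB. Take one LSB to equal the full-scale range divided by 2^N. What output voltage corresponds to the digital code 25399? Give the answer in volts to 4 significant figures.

13.49 V

Span = 34.8 V. LSB = 34.8 V / 2^16.
V_out = 0 + 25399 × (34.8/65536) V
      = 0 V + 13.4870 V = 13.4870 V.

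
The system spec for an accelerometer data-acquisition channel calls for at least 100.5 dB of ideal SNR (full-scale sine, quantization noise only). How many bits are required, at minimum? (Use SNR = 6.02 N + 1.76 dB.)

17 bits

N ≥ (100.5 − 1.76)/6.02 = 16.402 → N_min = 17.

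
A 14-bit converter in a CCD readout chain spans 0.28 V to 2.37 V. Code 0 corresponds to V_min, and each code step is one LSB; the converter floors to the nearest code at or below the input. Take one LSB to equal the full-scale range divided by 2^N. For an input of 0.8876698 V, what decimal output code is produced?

4763

Span: 2.37 V − (0.28 V) = 2.09 V. LSB = 2.09 V / 2^14 ≈ 127.6 µV.
(V_in − V_min) × 2^14/range = (0.8876698 − (0.28)) × 16384/2.09 = 4763.666.
Floor → code = 4763.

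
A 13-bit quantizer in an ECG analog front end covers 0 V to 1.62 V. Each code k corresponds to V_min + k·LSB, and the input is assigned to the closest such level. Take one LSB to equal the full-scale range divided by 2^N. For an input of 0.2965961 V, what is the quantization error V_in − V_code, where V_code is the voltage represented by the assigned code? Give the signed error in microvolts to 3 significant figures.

V_FS = 1.62 V. LSB = 1.62 V / 2^13 ≈ 197.8 µV.
(V_in − V_min)/LSB = (0.2965961 − (0)) × 8192/1.62 = 1499.8242 → nearest code k = 1500.
V_code = V_min + k × range/2^13 = 0 + 1500 × 1.62/8192 = 0.2966308594 V.
e = 0.2965961 − (0.2966308594) = −34.8 µV.

−34.8 µV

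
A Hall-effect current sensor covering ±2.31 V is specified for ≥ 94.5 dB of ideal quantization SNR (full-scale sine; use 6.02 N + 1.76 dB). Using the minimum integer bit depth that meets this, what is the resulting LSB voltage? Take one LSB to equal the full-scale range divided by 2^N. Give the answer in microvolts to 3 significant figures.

70.5 µV

Range = 2.31 − (-2.31) = 4.62 V.
Required N = ⌈(94.5 − 1.76)/6.02⌉ = ⌈15.405⌉ = 16.
One LSB is 4.62 V / 65536 = 70.5 µV.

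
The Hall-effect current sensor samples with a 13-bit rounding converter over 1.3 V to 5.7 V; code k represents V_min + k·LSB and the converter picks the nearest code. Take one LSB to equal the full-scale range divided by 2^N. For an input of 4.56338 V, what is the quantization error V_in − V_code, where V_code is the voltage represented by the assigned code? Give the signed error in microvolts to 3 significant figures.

−96.6 µV

Range = 5.7 − (1.3) = 4.4 V. LSB = 4.4 V / 2^13 ≈ 0.5371 mV.
(V_in − V_min)/LSB = (4.56338 − (1.3)) × 8192/4.4 = 6075.8202 → nearest code k = 6076.
V_code = V_min + k × range/2^13 = 1.3 + 6076 × 4.4/8192 = 4.563476563 V.
Error = V_in − V_code = 4.56338 − (4.563476563) = −96.6 µV.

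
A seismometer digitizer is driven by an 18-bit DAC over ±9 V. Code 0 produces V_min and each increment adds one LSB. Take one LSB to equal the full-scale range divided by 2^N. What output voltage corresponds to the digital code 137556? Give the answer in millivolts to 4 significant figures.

445.2 mV

Full-scale range = 9 V − (-9 V) = 18 V. LSB = 18 V / 2^18.
V_out = -9 + 137556 × (18/262144) V
      = -9 + 9.44522 = 0.445221 V.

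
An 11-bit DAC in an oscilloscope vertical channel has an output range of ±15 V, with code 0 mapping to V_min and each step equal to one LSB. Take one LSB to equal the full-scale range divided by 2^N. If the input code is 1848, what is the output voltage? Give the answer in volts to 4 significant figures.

Full-scale range = 15 V − (-15 V) = 30 V. LSB = 30 V / 2^11.
Output = V_min + (1848/2048) × range = -15 + 0.902344 × 30 V
      = -15 V + 27.0703 V = 12.0703 V.

12.07 V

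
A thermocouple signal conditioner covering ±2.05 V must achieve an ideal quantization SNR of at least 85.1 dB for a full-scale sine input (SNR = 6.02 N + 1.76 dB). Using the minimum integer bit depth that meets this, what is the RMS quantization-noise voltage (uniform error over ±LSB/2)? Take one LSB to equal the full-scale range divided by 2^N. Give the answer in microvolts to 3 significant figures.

72.2 µV

The full-scale span is 2.05 − (-2.05) = 4.1 V.
Solving 6.02 N ≥ 85.1 − 1.76: N ≥ 13.844. Round up → N = 14.
LSB = 4.1 V / 2^14 = 250.24 µV.
σ_q = LSB/√12 = 250.24 µV/3.4641 = 72.2 µV.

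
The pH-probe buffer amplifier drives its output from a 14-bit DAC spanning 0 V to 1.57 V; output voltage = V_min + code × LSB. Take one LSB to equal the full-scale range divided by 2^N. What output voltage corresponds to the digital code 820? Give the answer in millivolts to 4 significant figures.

78.58 mV

V_FS = 1.57 V. LSB = 1.57 V / 2^14.
V_out = 0 + 820 × (1.57/16384) V
      = 0 + 0.0785767 = 0.0785767 V.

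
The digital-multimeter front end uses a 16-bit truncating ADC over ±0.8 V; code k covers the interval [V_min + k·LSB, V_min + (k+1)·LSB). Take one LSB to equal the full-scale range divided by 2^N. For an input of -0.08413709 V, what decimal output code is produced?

Full-scale range = 0.8 V − (-0.8 V) = 1.6 V. LSB = 1.6 V / 2^16 ≈ 24.41 µV.
(V_in − V_min) × 2^16/range = (-0.08413709 − (-0.8)) × 65536/1.6 = 29321.745.
Floor → code = 29321.

29321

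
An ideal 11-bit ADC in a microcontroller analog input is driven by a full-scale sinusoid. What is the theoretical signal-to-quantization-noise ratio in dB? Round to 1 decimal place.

6.02(11) + 1.76 = 66.22 + 1.76 = 67.98 dB.

68.0 dB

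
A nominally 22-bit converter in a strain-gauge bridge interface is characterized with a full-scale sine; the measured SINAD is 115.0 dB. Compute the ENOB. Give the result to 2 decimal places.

18.81 bits

(115.0 − 1.76) / 6.02 = 113.24/6.02 = 18.8106 effective bits.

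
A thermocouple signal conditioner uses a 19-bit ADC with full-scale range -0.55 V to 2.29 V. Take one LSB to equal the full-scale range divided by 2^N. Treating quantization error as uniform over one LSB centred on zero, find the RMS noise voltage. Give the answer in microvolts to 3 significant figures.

1.56 µV

Full-scale range = 2.29 V − (-0.55 V) = 2.84 V.
Step size = 2.84/524288 V = 5.4169 µV.
V_rms = LSB/√12 = 5.4169 µV / √12 = 1.56 µV.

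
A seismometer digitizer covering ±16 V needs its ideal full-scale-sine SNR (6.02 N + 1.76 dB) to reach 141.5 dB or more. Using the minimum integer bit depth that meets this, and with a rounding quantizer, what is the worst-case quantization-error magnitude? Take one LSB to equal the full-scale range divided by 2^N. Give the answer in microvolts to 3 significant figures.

Range = 16 − (-16) = 32 V.
Solving 6.02 N ≥ 141.5 − 1.76: N ≥ 23.213. Round up → N = 24.
LSB = 32 V / 2^24 = 1.9073 µV.
Max error for round-to-nearest is LSB/2 = 0.954 µV.

0.954 µV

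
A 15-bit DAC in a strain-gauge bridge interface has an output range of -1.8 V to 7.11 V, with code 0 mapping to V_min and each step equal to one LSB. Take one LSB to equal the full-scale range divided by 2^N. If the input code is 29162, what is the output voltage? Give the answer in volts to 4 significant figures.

6.129 V

The full-scale span is 7.11 − (-1.8) = 8.91 V. LSB = 8.91 V / 2^15.
V_out = V_min + code × LSB = -1.8 V + 29162 × 8.91 V / 32768
      = -1.8 V + 7.92949 V = 6.12949 V.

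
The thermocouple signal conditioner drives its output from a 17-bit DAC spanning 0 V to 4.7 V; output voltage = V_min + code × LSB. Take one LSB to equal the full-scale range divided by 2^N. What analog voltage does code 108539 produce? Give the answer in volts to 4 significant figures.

3.892 V

Full-scale range = 4.7 V. LSB = 4.7 V / 2^17.
Output = V_min + (108539/131072) × range = 0 + 0.828087 × 4.7 V
      = 0 V + 3.89201 V = 3.89201 V.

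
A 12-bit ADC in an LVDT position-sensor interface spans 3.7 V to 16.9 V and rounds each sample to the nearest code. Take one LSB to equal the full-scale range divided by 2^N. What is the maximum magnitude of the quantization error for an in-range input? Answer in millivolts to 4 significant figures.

Full-scale range = 16.9 V − (3.7 V) = 13.2 V.
LSB = 13.2 V / 2^12 = 3.22266 mV.
A rounding quantizer has |error| ≤ LSB/2 = 1.611 mV.

1.611 mV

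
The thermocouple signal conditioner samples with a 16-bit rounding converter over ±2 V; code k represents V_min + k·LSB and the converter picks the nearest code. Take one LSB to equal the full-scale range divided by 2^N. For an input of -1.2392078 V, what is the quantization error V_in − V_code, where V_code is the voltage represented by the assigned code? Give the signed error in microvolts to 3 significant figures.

Full-scale range = 2 V − (-2 V) = 4 V. LSB = 4 V / 2^16 ≈ 61.04 µV.
(V_in − V_min)/LSB = (-1.2392078 − (-2)) × 65536/4 = 12464.8194 → nearest code k = 12465.
Reconstructed level: -2 + 12465 × 4/65536 V = -1.2391967773 V.
e = -1.2392078 − (-1.2391967773) = −11.0 µV.

−11.0 µV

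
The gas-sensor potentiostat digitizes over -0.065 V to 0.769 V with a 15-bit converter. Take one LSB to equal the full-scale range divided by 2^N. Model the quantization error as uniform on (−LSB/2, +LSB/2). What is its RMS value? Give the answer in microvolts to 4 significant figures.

Span: 0.769 V − (-0.065 V) = 0.834 V.
Step size = 0.834/32768 V = 25.4517 µV.
For a uniform distribution on [−LSB/2, +LSB/2], V_rms = LSB/√12 = 25.4517 µV/3.4641 = 7.347 µV.

7.347 µV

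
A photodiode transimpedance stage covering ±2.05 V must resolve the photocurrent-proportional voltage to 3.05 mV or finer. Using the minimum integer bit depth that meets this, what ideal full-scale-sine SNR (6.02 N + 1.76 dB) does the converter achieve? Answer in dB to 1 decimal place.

The full-scale span is 2.05 − (-2.05) = 4.1 V.
Levels needed ≥ 4.1/3.05 mV = 1344. 2^11 = 2048 suffices, so N_min = 11.
SNR = 6.02 × 11 + 1.76 = 67.98 dB.

68.0 dB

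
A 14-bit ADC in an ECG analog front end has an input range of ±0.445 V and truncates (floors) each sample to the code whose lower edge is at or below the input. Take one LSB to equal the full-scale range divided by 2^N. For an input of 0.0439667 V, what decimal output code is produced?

9001

The full-scale span is 0.445 − (-0.445) = 0.89 V. LSB = 0.89 V / 2^14 ≈ 54.32 µV.
V_in − V_min = 0.0439667 − (-0.445) = 0.4889667 V.
Divide by LSB: 0.4889667 × 16384/0.89 = 9001.3825.
Truncating gives code 9001.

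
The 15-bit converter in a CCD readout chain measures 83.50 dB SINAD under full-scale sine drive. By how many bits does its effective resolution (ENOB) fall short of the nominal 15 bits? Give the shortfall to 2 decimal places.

Effective bits = (83.50 − 1.76)/6.02 = 13.5781.
Lost resolution: 15 − 13.5781 = 1.4219 bits.

1.42 bits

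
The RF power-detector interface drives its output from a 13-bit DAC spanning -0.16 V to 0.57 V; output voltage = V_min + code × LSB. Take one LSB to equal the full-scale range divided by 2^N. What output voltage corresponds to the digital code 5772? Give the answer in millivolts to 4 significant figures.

354.4 mV

Range = 0.57 − (-0.16) = 0.73 V. LSB = 0.73 V / 2^13.
V_out = -0.16 + 5772 × (0.73/8192) V
      = -0.16 + 0.514351 = 0.354351 V.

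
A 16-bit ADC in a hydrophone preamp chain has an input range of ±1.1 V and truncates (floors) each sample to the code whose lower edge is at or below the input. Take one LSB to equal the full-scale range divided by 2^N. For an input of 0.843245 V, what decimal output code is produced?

57887

Span: 1.1 V − (-1.1 V) = 2.2 V. LSB = 2.2 V / 2^16 ≈ 33.57 µV.
code = ⌊(V_in − V_min)/LSB⌋ = ⌊(V_in − V_min) × 2^16 / range⌋
     = ⌊(0.843245 − (-1.1)) × 65536 / 2.2⌋ = ⌊1.943245 × 65536/2.2⌋
     = ⌊57887.502⌋ = 57887.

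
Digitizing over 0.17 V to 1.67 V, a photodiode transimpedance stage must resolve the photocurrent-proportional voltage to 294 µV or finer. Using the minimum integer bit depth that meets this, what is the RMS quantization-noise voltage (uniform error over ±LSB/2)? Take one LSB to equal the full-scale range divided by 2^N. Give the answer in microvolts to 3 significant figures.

The full-scale span is 1.67 − (0.17) = 1.5 V.
1.5 V / 294 µV = 5102. Since 2^12 = 4096 and 2^13 = 8192, N = 13.
LSB = 1.5 V ÷ 2^13 = 1.5/8192 V = 183.11 µV.
V_rms = LSB/√12 = 52.9 µV.

52.9 µV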